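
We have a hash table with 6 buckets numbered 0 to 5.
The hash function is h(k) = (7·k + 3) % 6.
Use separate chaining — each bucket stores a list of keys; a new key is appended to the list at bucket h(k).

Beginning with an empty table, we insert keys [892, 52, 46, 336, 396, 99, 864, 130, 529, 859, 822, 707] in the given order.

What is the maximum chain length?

4

892 → bucket 1
52 → bucket 1 (collision)
46 → bucket 1 (collision)
336 → bucket 3
396 → bucket 3 (collision)
99 → bucket 0
864 → bucket 3 (collision)
130 → bucket 1 (collision)
529 → bucket 4
859 → bucket 4 (collision)
822 → bucket 3 (collision)
707 → bucket 2
Final buckets:
0: 99
1: 892 -> 52 -> 46 -> 130
2: 707
3: 336 -> 396 -> 864 -> 822
4: 529 -> 859
5: _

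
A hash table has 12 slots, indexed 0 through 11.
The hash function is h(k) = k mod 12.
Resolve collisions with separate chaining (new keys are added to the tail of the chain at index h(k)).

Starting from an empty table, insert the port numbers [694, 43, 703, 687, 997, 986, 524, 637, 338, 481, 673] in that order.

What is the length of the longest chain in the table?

4

694 -> bucket 10
43 -> bucket 7
703 -> bucket 7 (collision)
687 -> bucket 3
997 -> bucket 1
986 -> bucket 2
524 -> bucket 8
637 -> bucket 1 (collision)
338 -> bucket 2 (collision)
481 -> bucket 1 (collision)
673 -> bucket 1 (collision)
Final buckets:
0: _
1: 997 -> 637 -> 481 -> 673
2: 986 -> 338
3: 687
4: _
5: _
6: _
7: 43 -> 703
8: 524
9: _
10: 694
11: _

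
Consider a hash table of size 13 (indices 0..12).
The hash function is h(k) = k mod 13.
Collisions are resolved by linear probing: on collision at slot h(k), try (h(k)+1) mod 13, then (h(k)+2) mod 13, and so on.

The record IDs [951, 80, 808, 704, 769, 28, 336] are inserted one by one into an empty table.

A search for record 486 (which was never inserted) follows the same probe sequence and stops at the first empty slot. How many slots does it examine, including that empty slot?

951 hashes to 2; slot 2 is free → place at 2.
80 hashes to 2; 2 taken → place at 3.
808 hashes to 2; 2,3 taken → place at 4.
704 hashes to 2; 2,3,4 taken → place at 5.
769 hashes to 2; 2,3,4,5 taken → place at 6.
28 hashes to 2; 2,3,4,5,6 taken → place at 7.
336 hashes to 11; slot 11 is free → place at 11.
Table: [—, —, 951, 80, 808, 704, 769, 28, —, —, —, 336, —]
Lookup 486: h=5, probe 5,6,7,8 → slot 8 empty, not found.

4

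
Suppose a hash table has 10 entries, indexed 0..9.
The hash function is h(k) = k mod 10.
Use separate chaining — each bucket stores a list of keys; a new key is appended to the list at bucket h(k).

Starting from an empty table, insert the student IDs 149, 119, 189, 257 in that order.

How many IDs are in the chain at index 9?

3

Insert 149: h=9, bucket 9 empty -> new chain.
Insert 119: h=9, bucket 9 nonempty -> append to chain.
Insert 189: h=9, bucket 9 nonempty -> append to chain.
Insert 257: h=7, bucket 7 empty -> new chain.
Final buckets:
0: -
1: -
2: -
3: -
4: -
5: -
6: -
7: 257
8: -
9: 149 -> 119 -> 189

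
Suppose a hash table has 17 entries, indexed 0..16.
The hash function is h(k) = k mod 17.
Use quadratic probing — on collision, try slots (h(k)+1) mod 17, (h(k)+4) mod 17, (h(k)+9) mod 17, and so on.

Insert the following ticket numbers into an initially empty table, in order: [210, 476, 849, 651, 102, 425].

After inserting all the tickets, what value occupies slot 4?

210 hashes to 6; slot 6 is free → place at 6.
476 hashes to 0; slot 0 is free → place at 0.
849 hashes to 16; slot 16 is free → place at 16.
651 hashes to 5; slot 5 is free → place at 5.
102 hashes to 0; 0 taken → place at 1.
425 hashes to 0; 0,1 taken → place at 4.
Table: [476, 102, —, —, 425, 651, 210, —, —, —, —, —, —, —, —, —, 849]

425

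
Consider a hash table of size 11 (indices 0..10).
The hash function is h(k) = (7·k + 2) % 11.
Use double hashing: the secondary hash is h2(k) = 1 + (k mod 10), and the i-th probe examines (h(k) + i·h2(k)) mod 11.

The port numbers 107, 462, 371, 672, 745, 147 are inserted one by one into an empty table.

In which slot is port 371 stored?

107 hashes to 3; slot 3 is free → place at 3.
462 hashes to 2; slot 2 is free → place at 2.
371 hashes to 3, h2=2; 3 taken → place at 5.
672 hashes to 9; slot 9 is free → place at 9.
745 hashes to 3, h2=6; 3,9 taken → place at 4.
147 hashes to 8; slot 8 is free → place at 8.
Table: [—, —, 462, 107, 745, 371, —, —, 147, 672, —]

5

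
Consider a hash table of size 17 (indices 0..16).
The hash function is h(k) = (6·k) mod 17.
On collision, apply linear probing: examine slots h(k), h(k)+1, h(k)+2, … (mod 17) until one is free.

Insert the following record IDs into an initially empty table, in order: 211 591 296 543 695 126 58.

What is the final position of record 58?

211: h=8 => slot 8
591: h=10 => slot 10
296: h=8, probe 8,9 => slot 9
543: h=11 => slot 11
695: h=5 => slot 5
126: h=8, probe 8,9,10,11,12 => slot 12
58: h=8, probe 8,9,10,11,12,13 => slot 13
Table: [., ., ., ., ., 695, ., ., 211, 296, 591, 543, 126, 58, ., ., .]

13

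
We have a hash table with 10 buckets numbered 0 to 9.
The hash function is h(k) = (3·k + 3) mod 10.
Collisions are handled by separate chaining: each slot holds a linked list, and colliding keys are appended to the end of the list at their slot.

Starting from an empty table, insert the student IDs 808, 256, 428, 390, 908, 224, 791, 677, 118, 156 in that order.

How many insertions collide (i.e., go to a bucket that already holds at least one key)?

4

Insert 808: h=7, bucket 7 empty → new chain.
Insert 256: h=1, bucket 1 empty → new chain.
Insert 428: h=7, bucket 7 nonempty → append to chain.
Insert 390: h=3, bucket 3 empty → new chain.
Insert 908: h=7, bucket 7 nonempty → append to chain.
Insert 224: h=5, bucket 5 empty → new chain.
Insert 791: h=6, bucket 6 empty → new chain.
Insert 677: h=4, bucket 4 empty → new chain.
Insert 118: h=7, bucket 7 nonempty → append to chain.
Insert 156: h=1, bucket 1 nonempty → append to chain.
Final buckets:
0: —
1: 256 -> 156
2: —
3: 390
4: 677
5: 224
6: 791
7: 808 -> 428 -> 908 -> 118
8: —
9: —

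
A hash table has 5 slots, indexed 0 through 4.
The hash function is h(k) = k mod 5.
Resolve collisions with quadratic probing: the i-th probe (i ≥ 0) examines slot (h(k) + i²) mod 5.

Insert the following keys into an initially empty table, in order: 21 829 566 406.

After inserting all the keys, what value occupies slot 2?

21: h=1 → slot 1
829: h=4 → slot 4
566: h=1, probe 1,2 → slot 2
406: h=1, probe 1,2,0 → slot 0
Table: [406, 21, 566, _, 829]

566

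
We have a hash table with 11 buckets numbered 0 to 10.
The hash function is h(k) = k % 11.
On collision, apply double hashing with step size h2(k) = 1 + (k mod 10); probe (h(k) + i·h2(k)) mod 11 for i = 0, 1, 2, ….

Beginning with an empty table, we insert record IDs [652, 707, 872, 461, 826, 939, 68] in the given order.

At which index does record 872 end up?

6

652: h=3 -> slot 3
707: h=3, h2=8, probe 3,0 -> slot 0
872: h=3, h2=3, probe 3,6 -> slot 6
461: h=10 -> slot 10
826: h=1 -> slot 1
939: h=4 -> slot 4
68: h=2 -> slot 2
Table: [707, 826, 68, 652, 939, ∅, 872, ∅, ∅, ∅, 461]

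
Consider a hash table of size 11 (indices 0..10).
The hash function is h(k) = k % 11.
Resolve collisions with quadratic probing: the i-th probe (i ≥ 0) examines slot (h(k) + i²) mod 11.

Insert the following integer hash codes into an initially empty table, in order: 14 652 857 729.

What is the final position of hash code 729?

Insert 14: h=3, slot 3 empty → index 3.
Insert 652: h=3, slot 3 occupied → index 4.
Insert 857: h=10, slot 10 empty → index 10.
Insert 729: h=3, slots 3,4 occupied → index 7.
Table: [., ., ., 14, 652, ., ., 729, ., ., 857]

7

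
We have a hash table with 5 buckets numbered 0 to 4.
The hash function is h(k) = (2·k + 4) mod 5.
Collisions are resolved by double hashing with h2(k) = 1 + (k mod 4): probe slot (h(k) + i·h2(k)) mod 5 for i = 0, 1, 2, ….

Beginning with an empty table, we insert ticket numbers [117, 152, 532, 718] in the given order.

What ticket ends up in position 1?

718

117 hashes to 3; slot 3 is free => place at 3.
152 hashes to 3, h2=1; 3 taken => place at 4.
532 hashes to 3, h2=1; 3,4 taken => place at 0.
718 hashes to 0, h2=3; 0,3 taken => place at 1.
Table: [532, 718, —, 117, 152]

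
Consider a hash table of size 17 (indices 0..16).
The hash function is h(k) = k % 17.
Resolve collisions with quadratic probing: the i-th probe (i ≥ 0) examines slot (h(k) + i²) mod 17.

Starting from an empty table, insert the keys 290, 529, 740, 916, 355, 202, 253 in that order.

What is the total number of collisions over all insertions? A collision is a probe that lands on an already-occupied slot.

8

Insert 290: h=1, slot 1 empty → index 1.
Insert 529: h=2, slot 2 empty → index 2.
Insert 740: h=9, slot 9 empty → index 9.
Insert 916: h=15, slot 15 empty → index 15.
Insert 355: h=15, slot 15 occupied → index 16.
Insert 202: h=15, slots 15,16,2 occupied → index 7.
Insert 253: h=15, slots 15,16,2,7 occupied → index 14.
Table: [-, 290, 529, -, -, -, -, 202, -, 740, -, -, -, -, 253, 916, 355]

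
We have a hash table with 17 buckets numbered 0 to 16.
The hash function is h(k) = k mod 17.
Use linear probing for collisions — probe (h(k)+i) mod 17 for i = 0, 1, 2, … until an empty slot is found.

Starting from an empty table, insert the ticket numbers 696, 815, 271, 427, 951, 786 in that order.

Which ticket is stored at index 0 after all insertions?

815

696: h=16 → slot 16
815: h=16, probe 16,0 → slot 0
271: h=16, probe 16,0,1 → slot 1
427: h=2 → slot 2
951: h=16, probe 16,0,1,2,3 → slot 3
786: h=4 → slot 4
Table: [815, 271, 427, 951, 786, _, _, _, _, _, _, _, _, _, _, _, 696]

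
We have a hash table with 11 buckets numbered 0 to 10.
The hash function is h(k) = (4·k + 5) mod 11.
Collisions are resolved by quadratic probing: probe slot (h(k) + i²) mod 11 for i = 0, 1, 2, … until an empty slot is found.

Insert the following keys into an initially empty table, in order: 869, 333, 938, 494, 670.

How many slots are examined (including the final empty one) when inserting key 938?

Insert 869: h=5, slot 5 empty -> index 5.
Insert 333: h=6, slot 6 empty -> index 6.
Insert 938: h=6, slot 6 occupied -> index 7.
Insert 494: h=1, slot 1 empty -> index 1.
Insert 670: h=1, slot 1 occupied -> index 2.
Table: [_, 494, 670, _, _, 869, 333, 938, _, _, _]

2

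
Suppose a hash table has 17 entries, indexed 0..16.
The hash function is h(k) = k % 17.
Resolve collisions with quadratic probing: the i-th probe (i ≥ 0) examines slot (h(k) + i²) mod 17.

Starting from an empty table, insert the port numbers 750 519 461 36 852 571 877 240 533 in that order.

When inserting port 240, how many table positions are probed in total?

5

750: h=2 → slot 2
519: h=9 → slot 9
461: h=2, probe 2,3 → slot 3
36: h=2, probe 2,3,6 → slot 6
852: h=2, probe 2,3,6,11 → slot 11
571: h=10 → slot 10
877: h=10, probe 10,11,14 → slot 14
240: h=2, probe 2,3,6,11,1 → slot 1
533: h=6, probe 6,7 → slot 7
Table: [—, 240, 750, 461, —, —, 36, 533, —, 519, 571, 852, —, —, 877, —, —]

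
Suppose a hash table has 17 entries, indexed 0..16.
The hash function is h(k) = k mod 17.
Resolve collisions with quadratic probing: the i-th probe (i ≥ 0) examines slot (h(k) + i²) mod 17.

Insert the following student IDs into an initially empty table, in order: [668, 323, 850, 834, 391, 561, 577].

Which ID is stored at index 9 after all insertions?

668 hashes to 5; slot 5 is free -> place at 5.
323 hashes to 0; slot 0 is free -> place at 0.
850 hashes to 0; 0 taken -> place at 1.
834 hashes to 1; 1 taken -> place at 2.
391 hashes to 0; 0,1 taken -> place at 4.
561 hashes to 0; 0,1,4 taken -> place at 9.
577 hashes to 16; slot 16 is free -> place at 16.
Table: [323, 850, 834, -, 391, 668, -, -, -, 561, -, -, -, -, -, -, 577]

561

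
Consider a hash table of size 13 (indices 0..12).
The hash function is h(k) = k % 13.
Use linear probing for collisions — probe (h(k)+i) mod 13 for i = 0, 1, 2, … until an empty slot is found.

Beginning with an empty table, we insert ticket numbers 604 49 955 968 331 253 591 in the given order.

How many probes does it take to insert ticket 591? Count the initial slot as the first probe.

604 hashes to 6; slot 6 is free => place at 6.
49 hashes to 10; slot 10 is free => place at 10.
955 hashes to 6; 6 taken => place at 7.
968 hashes to 6; 6,7 taken => place at 8.
331 hashes to 6; 6,7,8 taken => place at 9.
253 hashes to 6; 6,7,8,9,10 taken => place at 11.
591 hashes to 6; 6,7,8,9,10,11 taken => place at 12.
Table: [∅, ∅, ∅, ∅, ∅, ∅, 604, 955, 968, 331, 49, 253, 591]

7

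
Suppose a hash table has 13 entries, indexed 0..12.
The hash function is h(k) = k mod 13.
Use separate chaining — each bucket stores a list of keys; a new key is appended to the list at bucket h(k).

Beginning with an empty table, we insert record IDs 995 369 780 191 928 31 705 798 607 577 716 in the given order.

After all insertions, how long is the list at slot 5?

5

995 → bucket 7
369 → bucket 5
780 → bucket 0
191 → bucket 9
928 → bucket 5 (collision)
31 → bucket 5 (collision)
705 → bucket 3
798 → bucket 5 (collision)
607 → bucket 9 (collision)
577 → bucket 5 (collision)
716 → bucket 1
Final buckets:
0: 780
1: 716
2: .
3: 705
4: .
5: 369 -> 928 -> 31 -> 798 -> 577
6: .
7: 995
8: .
9: 191 -> 607
10: .
11: .
12: .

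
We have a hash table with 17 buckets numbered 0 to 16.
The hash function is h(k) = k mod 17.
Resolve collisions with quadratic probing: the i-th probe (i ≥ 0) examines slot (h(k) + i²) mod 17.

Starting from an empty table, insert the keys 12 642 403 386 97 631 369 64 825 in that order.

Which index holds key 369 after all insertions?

Insert 12: h=12, slot 12 empty → index 12.
Insert 642: h=13, slot 13 empty → index 13.
Insert 403: h=12, slots 12,13 occupied → index 16.
Insert 386: h=12, slots 12,13,16 occupied → index 4.
Insert 97: h=12, slots 12,13,16,4 occupied → index 11.
Insert 631: h=2, slot 2 empty → index 2.
Insert 369: h=12, slots 12,13,16,4,11 occupied → index 3.
Insert 64: h=13, slot 13 occupied → index 14.
Insert 825: h=9, slot 9 empty → index 9.
Table: [., ., 631, 369, 386, ., ., ., ., 825, ., 97, 12, 642, 64, ., 403]

3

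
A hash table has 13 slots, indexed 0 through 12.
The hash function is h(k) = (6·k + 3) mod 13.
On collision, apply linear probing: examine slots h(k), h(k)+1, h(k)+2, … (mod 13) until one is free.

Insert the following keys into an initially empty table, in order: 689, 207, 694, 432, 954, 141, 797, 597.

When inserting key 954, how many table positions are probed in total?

3

689: h=3 → slot 3
207: h=10 → slot 10
694: h=7 → slot 7
432: h=8 → slot 8
954: h=7, probe 7,8,9 → slot 9
141: h=4 → slot 4
797: h=1 → slot 1
597: h=10, probe 10,11 → slot 11
Table: [., 797, ., 689, 141, ., ., 694, 432, 954, 207, 597, .]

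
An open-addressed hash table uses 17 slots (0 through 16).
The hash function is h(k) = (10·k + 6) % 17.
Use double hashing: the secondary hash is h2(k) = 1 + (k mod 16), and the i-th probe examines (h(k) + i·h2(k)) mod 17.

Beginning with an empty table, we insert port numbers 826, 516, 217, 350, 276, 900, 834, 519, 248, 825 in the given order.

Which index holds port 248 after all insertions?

5

826 hashes to 4; slot 4 is free -> place at 4.
516 hashes to 15; slot 15 is free -> place at 15.
217 hashes to 0; slot 0 is free -> place at 0.
350 hashes to 4, h2=15; 4 taken -> place at 2.
276 hashes to 12; slot 12 is free -> place at 12.
900 hashes to 13; slot 13 is free -> place at 13.
834 hashes to 16; slot 16 is free -> place at 16.
519 hashes to 11; slot 11 is free -> place at 11.
248 hashes to 4, h2=9; 4,13 taken -> place at 5.
825 hashes to 11, h2=10; 11,4 taken -> place at 14.
Table: [217, —, 350, —, 826, 248, —, —, —, —, —, 519, 276, 900, 825, 516, 834]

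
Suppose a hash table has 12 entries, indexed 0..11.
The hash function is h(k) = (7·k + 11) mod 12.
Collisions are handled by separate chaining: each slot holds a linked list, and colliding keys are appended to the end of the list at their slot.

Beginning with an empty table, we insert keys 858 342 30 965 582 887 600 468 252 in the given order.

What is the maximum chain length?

4

Insert 858: h=5, bucket 5 empty -> new chain.
Insert 342: h=5, bucket 5 nonempty -> append to chain.
Insert 30: h=5, bucket 5 nonempty -> append to chain.
Insert 965: h=10, bucket 10 empty -> new chain.
Insert 582: h=5, bucket 5 nonempty -> append to chain.
Insert 887: h=4, bucket 4 empty -> new chain.
Insert 600: h=11, bucket 11 empty -> new chain.
Insert 468: h=11, bucket 11 nonempty -> append to chain.
Insert 252: h=11, bucket 11 nonempty -> append to chain.
Final buckets:
0: -
1: -
2: -
3: -
4: 887
5: 858 -> 342 -> 30 -> 582
6: -
7: -
8: -
9: -
10: 965
11: 600 -> 468 -> 252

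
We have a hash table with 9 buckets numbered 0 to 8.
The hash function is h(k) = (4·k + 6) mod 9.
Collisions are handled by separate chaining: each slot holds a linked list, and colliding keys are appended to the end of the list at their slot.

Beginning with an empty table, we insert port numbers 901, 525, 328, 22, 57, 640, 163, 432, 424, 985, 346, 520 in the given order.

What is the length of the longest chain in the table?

4

901 → bucket 1
525 → bucket 0
328 → bucket 4
22 → bucket 4 (collision)
57 → bucket 0 (collision)
640 → bucket 1 (collision)
163 → bucket 1 (collision)
432 → bucket 6
424 → bucket 1 (collision)
985 → bucket 4 (collision)
346 → bucket 4 (collision)
520 → bucket 7
Final buckets:
0: 525 -> 57
1: 901 -> 640 -> 163 -> 424
2: —
3: —
4: 328 -> 22 -> 985 -> 346
5: —
6: 432
7: 520
8: —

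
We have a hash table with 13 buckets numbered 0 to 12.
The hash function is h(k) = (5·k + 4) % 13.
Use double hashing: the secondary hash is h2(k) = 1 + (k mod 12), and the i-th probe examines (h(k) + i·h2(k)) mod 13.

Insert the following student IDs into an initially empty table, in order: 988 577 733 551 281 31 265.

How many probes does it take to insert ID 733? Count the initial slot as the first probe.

988: h=4 → slot 4
577: h=3 → slot 3
733: h=3, h2=2, probe 3,5 → slot 5
551: h=3, h2=12, probe 3,2 → slot 2
281: h=5, h2=6, probe 5,11 → slot 11
31: h=3, h2=8, probe 3,11,6 → slot 6
265: h=3, h2=2, probe 3,5,7 → slot 7
Table: [—, —, 551, 577, 988, 733, 31, 265, —, —, —, 281, —]

2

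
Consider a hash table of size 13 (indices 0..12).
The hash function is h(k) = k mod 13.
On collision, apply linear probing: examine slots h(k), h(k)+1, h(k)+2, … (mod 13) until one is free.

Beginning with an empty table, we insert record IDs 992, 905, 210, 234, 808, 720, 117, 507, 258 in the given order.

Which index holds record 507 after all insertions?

Insert 992: h=4, slot 4 empty => index 4.
Insert 905: h=8, slot 8 empty => index 8.
Insert 210: h=2, slot 2 empty => index 2.
Insert 234: h=0, slot 0 empty => index 0.
Insert 808: h=2, slot 2 occupied => index 3.
Insert 720: h=5, slot 5 empty => index 5.
Insert 117: h=0, slot 0 occupied => index 1.
Insert 507: h=0, slots 0,1,2,3,4,5 occupied => index 6.
Insert 258: h=11, slot 11 empty => index 11.
Table: [234, 117, 210, 808, 992, 720, 507, —, 905, —, —, 258, —]

6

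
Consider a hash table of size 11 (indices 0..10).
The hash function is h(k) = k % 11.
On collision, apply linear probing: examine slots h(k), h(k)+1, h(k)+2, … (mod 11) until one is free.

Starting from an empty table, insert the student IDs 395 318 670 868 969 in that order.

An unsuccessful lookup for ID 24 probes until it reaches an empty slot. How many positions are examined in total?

395: h=10 => slot 10
318: h=10, probe 10,0 => slot 0
670: h=10, probe 10,0,1 => slot 1
868: h=10, probe 10,0,1,2 => slot 2
969: h=1, probe 1,2,3 => slot 3
Table: [318, 670, 868, 969, ., ., ., ., ., ., 395]
Lookup 24: h=2, probe 2,3,4 → slot 4 empty, not found.

3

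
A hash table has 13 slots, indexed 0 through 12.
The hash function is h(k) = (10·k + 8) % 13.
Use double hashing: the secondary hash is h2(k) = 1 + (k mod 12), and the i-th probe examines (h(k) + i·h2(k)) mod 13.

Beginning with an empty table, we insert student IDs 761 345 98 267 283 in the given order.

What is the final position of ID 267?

4

761 hashes to 0; slot 0 is free => place at 0.
345 hashes to 0, h2=10; 0 taken => place at 10.
98 hashes to 0, h2=3; 0 taken => place at 3.
267 hashes to 0, h2=4; 0 taken => place at 4.
283 hashes to 4, h2=8; 4 taken => place at 12.
Table: [761, ∅, ∅, 98, 267, ∅, ∅, ∅, ∅, ∅, 345, ∅, 283]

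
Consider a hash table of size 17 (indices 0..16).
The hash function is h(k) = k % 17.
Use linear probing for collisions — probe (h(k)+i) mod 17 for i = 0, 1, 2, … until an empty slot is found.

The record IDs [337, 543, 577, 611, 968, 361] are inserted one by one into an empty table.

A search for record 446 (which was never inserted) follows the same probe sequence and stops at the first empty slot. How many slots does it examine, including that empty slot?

2

Insert 337: h=14, slot 14 empty → index 14.
Insert 543: h=16, slot 16 empty → index 16.
Insert 577: h=16, slot 16 occupied → index 0.
Insert 611: h=16, slots 16,0 occupied → index 1.
Insert 968: h=16, slots 16,0,1 occupied → index 2.
Insert 361: h=4, slot 4 empty → index 4.
Table: [577, 611, 968, _, 361, _, _, _, _, _, _, _, _, _, 337, _, 543]
Lookup 446: h=4, probe 4,5 → slot 5 empty, not found.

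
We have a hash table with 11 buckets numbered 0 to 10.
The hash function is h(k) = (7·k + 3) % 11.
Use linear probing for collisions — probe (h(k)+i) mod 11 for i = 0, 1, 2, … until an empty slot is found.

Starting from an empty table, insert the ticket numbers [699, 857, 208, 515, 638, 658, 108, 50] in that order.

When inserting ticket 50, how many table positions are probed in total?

5

699: h=1 -> slot 1
857: h=7 -> slot 7
208: h=7, probe 7,8 -> slot 8
515: h=0 -> slot 0
638: h=3 -> slot 3
658: h=0, probe 0,1,2 -> slot 2
108: h=0, probe 0,1,2,3,4 -> slot 4
50: h=1, probe 1,2,3,4,5 -> slot 5
Table: [515, 699, 658, 638, 108, 50, -, 857, 208, -, -]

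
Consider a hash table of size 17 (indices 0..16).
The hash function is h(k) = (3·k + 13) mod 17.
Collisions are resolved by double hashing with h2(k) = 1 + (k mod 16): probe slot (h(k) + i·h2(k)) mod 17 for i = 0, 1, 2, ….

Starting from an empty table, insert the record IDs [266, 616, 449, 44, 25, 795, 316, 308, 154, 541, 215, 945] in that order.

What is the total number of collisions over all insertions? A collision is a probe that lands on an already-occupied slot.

266: h=12 → slot 12
616: h=8 → slot 8
449: h=0 → slot 0
44: h=9 → slot 9
25: h=3 → slot 3
795: h=1 → slot 1
316: h=9, h2=13, probe 9,5 → slot 5
308: h=2 → slot 2
154: h=16 → slot 16
541: h=4 → slot 4
215: h=12, h2=8, probe 12,3,11 → slot 11
945: h=9, h2=2, probe 9,11,13 → slot 13
Table: [449, 795, 308, 25, 541, 316, _, _, 616, 44, _, 215, 266, 945, _, _, 154]

5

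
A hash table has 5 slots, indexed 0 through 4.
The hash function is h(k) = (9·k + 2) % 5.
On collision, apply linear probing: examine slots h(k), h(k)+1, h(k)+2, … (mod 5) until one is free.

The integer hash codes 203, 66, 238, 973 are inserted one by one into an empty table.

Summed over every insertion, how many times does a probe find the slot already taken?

4

Insert 203: h=4, slot 4 empty → index 4.
Insert 66: h=1, slot 1 empty → index 1.
Insert 238: h=4, slot 4 occupied → index 0.
Insert 973: h=4, slots 4,0,1 occupied → index 2.
Table: [238, 66, 973, ., 203]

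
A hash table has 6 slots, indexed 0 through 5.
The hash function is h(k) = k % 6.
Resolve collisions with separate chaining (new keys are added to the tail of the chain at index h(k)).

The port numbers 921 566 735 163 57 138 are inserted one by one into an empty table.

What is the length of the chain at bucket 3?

3

Insert 921: h=3, bucket 3 empty -> new chain.
Insert 566: h=2, bucket 2 empty -> new chain.
Insert 735: h=3, bucket 3 nonempty -> append to chain.
Insert 163: h=1, bucket 1 empty -> new chain.
Insert 57: h=3, bucket 3 nonempty -> append to chain.
Insert 138: h=0, bucket 0 empty -> new chain.
Final buckets:
0: 138
1: 163
2: 566
3: 921 -> 735 -> 57
4: ∅
5: ∅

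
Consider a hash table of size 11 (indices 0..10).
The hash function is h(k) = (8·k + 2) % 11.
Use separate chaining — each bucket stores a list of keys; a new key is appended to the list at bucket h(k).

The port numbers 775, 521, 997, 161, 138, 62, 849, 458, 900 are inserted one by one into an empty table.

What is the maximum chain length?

4

775 → bucket 9
521 → bucket 1
997 → bucket 3
161 → bucket 3 (collision)
138 → bucket 6
62 → bucket 3 (collision)
849 → bucket 7
458 → bucket 3 (collision)
900 → bucket 8
Final buckets:
0: _
1: 521
2: _
3: 997 -> 161 -> 62 -> 458
4: _
5: _
6: 138
7: 849
8: 900
9: 775
10: _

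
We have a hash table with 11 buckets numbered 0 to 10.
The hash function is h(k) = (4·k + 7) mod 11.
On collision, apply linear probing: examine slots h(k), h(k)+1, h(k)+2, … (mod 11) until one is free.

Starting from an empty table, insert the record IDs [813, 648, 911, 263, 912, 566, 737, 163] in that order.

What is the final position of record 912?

6

813: h=3 → slot 3
648: h=3, probe 3,4 → slot 4
911: h=10 → slot 10
263: h=3, probe 3,4,5 → slot 5
912: h=3, probe 3,4,5,6 → slot 6
566: h=5, probe 5,6,7 → slot 7
737: h=7, probe 7,8 → slot 8
163: h=10, probe 10,0 → slot 0
Table: [163, _, _, 813, 648, 263, 912, 566, 737, _, 911]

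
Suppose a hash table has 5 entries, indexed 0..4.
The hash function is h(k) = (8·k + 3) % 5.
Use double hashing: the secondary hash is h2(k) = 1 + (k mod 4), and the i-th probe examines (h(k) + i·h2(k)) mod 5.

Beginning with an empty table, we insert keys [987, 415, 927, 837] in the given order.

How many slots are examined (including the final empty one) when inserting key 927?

3

Insert 987: h=4, slot 4 empty → index 4.
Insert 415: h=3, slot 3 empty → index 3.
Insert 927: h=4, h2=4, slots 4,3 occupied → index 2.
Insert 837: h=4, h2=2, slot 4 occupied → index 1.
Table: [., 837, 927, 415, 987]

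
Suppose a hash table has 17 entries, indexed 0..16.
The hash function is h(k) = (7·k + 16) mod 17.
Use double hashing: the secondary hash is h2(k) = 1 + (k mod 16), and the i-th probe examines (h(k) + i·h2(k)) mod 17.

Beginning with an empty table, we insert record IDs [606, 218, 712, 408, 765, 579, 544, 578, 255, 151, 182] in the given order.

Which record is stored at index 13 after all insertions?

765

606 hashes to 8; slot 8 is free => place at 8.
218 hashes to 12; slot 12 is free => place at 12.
712 hashes to 2; slot 2 is free => place at 2.
408 hashes to 16; slot 16 is free => place at 16.
765 hashes to 16, h2=14; 16 taken => place at 13.
579 hashes to 6; slot 6 is free => place at 6.
544 hashes to 16, h2=1; 16 taken => place at 0.
578 hashes to 16, h2=3; 16,2 taken => place at 5.
255 hashes to 16, h2=16; 16 taken => place at 15.
151 hashes to 2, h2=8; 2 taken => place at 10.
182 hashes to 15, h2=7; 15,5,12,2 taken => place at 9.
Table: [544, _, 712, _, _, 578, 579, _, 606, 182, 151, _, 218, 765, _, 255, 408]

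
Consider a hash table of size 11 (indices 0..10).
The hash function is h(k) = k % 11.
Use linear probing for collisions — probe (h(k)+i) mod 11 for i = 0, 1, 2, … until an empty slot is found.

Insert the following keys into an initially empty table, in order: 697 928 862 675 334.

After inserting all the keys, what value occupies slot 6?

697: h=4 → slot 4
928: h=4, probe 4,5 → slot 5
862: h=4, probe 4,5,6 → slot 6
675: h=4, probe 4,5,6,7 → slot 7
334: h=4, probe 4,5,6,7,8 → slot 8
Table: [—, —, —, —, 697, 928, 862, 675, 334, —, —]

862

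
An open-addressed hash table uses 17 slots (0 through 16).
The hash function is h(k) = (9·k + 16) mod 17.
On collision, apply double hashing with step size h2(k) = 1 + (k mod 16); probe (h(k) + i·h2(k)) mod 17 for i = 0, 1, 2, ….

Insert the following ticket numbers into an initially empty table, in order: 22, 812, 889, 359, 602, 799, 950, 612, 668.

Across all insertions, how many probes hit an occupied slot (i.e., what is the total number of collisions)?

3

22: h=10 → slot 10
812: h=14 → slot 14
889: h=10, h2=10, probe 10,3 → slot 3
359: h=0 → slot 0
602: h=11 → slot 11
799: h=16 → slot 16
950: h=15 → slot 15
612: h=16, h2=5, probe 16,4 → slot 4
668: h=10, h2=13, probe 10,6 → slot 6
Table: [359, ∅, ∅, 889, 612, ∅, 668, ∅, ∅, ∅, 22, 602, ∅, ∅, 812, 950, 799]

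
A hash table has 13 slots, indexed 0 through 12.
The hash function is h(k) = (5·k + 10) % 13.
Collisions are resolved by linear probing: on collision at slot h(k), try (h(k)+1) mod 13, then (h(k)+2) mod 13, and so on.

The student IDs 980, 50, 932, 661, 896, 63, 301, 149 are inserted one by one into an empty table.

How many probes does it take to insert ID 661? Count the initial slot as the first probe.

Insert 980: h=9, slot 9 empty -> index 9.
Insert 50: h=0, slot 0 empty -> index 0.
Insert 932: h=3, slot 3 empty -> index 3.
Insert 661: h=0, slot 0 occupied -> index 1.
Insert 896: h=5, slot 5 empty -> index 5.
Insert 63: h=0, slots 0,1 occupied -> index 2.
Insert 301: h=7, slot 7 empty -> index 7.
Insert 149: h=1, slots 1,2,3 occupied -> index 4.
Table: [50, 661, 63, 932, 149, 896, —, 301, —, 980, —, —, —]

2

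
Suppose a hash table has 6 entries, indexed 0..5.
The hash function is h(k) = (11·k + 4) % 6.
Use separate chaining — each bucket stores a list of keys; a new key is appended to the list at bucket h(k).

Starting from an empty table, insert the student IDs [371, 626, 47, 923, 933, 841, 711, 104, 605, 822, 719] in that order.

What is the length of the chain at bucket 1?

Insert 371: h=5, bucket 5 empty -> new chain.
Insert 626: h=2, bucket 2 empty -> new chain.
Insert 47: h=5, bucket 5 nonempty -> append to chain.
Insert 923: h=5, bucket 5 nonempty -> append to chain.
Insert 933: h=1, bucket 1 empty -> new chain.
Insert 841: h=3, bucket 3 empty -> new chain.
Insert 711: h=1, bucket 1 nonempty -> append to chain.
Insert 104: h=2, bucket 2 nonempty -> append to chain.
Insert 605: h=5, bucket 5 nonempty -> append to chain.
Insert 822: h=4, bucket 4 empty -> new chain.
Insert 719: h=5, bucket 5 nonempty -> append to chain.
Final buckets:
0: -
1: 933 -> 711
2: 626 -> 104
3: 841
4: 822
5: 371 -> 47 -> 923 -> 605 -> 719

2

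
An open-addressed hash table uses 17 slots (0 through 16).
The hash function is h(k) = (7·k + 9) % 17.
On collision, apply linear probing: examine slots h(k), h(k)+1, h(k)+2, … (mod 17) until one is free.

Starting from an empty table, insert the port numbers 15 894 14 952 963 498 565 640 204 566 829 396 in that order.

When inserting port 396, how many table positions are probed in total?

Insert 15: h=12, slot 12 empty → index 12.
Insert 894: h=11, slot 11 empty → index 11.
Insert 14: h=5, slot 5 empty → index 5.
Insert 952: h=9, slot 9 empty → index 9.
Insert 963: h=1, slot 1 empty → index 1.
Insert 498: h=10, slot 10 empty → index 10.
Insert 565: h=3, slot 3 empty → index 3.
Insert 640: h=1, slot 1 occupied → index 2.
Insert 204: h=9, slots 9,10,11,12 occupied → index 13.
Insert 566: h=10, slots 10,11,12,13 occupied → index 14.
Insert 829: h=15, slot 15 empty → index 15.
Insert 396: h=10, slots 10,11,12,13,14,15 occupied → index 16.
Table: [—, 963, 640, 565, —, 14, —, —, —, 952, 498, 894, 15, 204, 566, 829, 396]

7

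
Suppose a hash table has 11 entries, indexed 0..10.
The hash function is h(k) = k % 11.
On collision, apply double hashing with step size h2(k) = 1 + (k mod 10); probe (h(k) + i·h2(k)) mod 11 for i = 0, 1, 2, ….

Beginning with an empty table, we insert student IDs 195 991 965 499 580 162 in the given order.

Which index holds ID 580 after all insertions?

195: h=8 -> slot 8
991: h=1 -> slot 1
965: h=8, h2=6, probe 8,3 -> slot 3
499: h=4 -> slot 4
580: h=8, h2=1, probe 8,9 -> slot 9
162: h=8, h2=3, probe 8,0 -> slot 0
Table: [162, 991, _, 965, 499, _, _, _, 195, 580, _]

9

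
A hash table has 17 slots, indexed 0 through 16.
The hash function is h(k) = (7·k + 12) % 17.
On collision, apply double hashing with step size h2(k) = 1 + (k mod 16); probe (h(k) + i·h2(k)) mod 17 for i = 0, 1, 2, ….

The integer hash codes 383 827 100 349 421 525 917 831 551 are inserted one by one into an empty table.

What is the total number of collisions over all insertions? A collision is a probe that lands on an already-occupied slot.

6

Insert 383: h=7, slot 7 empty → index 7.
Insert 827: h=4, slot 4 empty → index 4.
Insert 100: h=15, slot 15 empty → index 15.
Insert 349: h=7, h2=14, slots 7,4 occupied → index 1.
Insert 421: h=1, h2=6, slots 1,7 occupied → index 13.
Insert 525: h=15, h2=14, slot 15 occupied → index 12.
Insert 917: h=5, slot 5 empty → index 5.
Insert 831: h=15, h2=16, slot 15 occupied → index 14.
Insert 551: h=10, slot 10 empty → index 10.
Table: [_, 349, _, _, 827, 917, _, 383, _, _, 551, _, 525, 421, 831, 100, _]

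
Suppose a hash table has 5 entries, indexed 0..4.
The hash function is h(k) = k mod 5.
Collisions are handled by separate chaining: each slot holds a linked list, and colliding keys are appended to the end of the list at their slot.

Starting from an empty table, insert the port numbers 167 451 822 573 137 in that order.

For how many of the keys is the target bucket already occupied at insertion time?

167 → bucket 2
451 → bucket 1
822 → bucket 2 (collision)
573 → bucket 3
137 → bucket 2 (collision)
Final buckets:
0: -
1: 451
2: 167 -> 822 -> 137
3: 573
4: -

2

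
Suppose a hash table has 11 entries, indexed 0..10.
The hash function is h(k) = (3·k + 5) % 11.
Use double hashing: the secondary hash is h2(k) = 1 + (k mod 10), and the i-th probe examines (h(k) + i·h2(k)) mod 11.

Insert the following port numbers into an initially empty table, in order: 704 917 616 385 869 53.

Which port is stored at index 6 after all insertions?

704 hashes to 5; slot 5 is free -> place at 5.
917 hashes to 6; slot 6 is free -> place at 6.
616 hashes to 5, h2=7; 5 taken -> place at 1.
385 hashes to 5, h2=6; 5 taken -> place at 0.
869 hashes to 5, h2=10; 5 taken -> place at 4.
53 hashes to 10; slot 10 is free -> place at 10.
Table: [385, 616, -, -, 869, 704, 917, -, -, -, 53]

917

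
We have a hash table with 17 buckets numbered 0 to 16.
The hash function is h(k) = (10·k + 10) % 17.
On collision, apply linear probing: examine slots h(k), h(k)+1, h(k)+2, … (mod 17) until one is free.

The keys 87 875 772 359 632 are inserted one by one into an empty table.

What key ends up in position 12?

87: h=13 → slot 13
875: h=5 → slot 5
772: h=12 → slot 12
359: h=13, probe 13,14 → slot 14
632: h=6 → slot 6
Table: [∅, ∅, ∅, ∅, ∅, 875, 632, ∅, ∅, ∅, ∅, ∅, 772, 87, 359, ∅, ∅]

772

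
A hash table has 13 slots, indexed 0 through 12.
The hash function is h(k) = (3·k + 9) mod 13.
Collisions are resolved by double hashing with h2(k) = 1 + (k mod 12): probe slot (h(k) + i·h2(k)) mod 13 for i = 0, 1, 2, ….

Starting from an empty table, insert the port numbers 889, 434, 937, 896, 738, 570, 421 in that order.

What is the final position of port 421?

2

Insert 889: h=11, slot 11 empty → index 11.
Insert 434: h=11, h2=3, slot 11 occupied → index 1.
Insert 937: h=12, slot 12 empty → index 12.
Insert 896: h=6, slot 6 empty → index 6.
Insert 738: h=0, slot 0 empty → index 0.
Insert 570: h=3, slot 3 empty → index 3.
Insert 421: h=11, h2=2, slots 11,0 occupied → index 2.
Table: [738, 434, 421, 570, ∅, ∅, 896, ∅, ∅, ∅, ∅, 889, 937]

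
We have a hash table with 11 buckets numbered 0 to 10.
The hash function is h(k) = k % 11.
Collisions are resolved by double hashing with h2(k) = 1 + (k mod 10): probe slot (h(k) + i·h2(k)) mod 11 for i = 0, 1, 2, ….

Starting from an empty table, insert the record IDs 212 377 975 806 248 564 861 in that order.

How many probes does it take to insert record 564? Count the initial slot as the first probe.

2

212: h=3 → slot 3
377: h=3, h2=8, probe 3,0 → slot 0
975: h=7 → slot 7
806: h=3, h2=7, probe 3,10 → slot 10
248: h=6 → slot 6
564: h=3, h2=5, probe 3,8 → slot 8
861: h=3, h2=2, probe 3,5 → slot 5
Table: [377, ., ., 212, ., 861, 248, 975, 564, ., 806]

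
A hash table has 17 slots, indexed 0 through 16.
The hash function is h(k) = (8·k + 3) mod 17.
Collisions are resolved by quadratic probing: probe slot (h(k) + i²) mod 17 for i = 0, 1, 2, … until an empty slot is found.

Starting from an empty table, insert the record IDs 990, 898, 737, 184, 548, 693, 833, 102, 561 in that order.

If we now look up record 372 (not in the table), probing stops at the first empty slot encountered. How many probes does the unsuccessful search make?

3

990: h=1 => slot 1
898: h=13 => slot 13
737: h=0 => slot 0
184: h=13, probe 13,14 => slot 14
548: h=1, probe 1,2 => slot 2
693: h=5 => slot 5
833: h=3 => slot 3
102: h=3, probe 3,4 => slot 4
561: h=3, probe 3,4,7 => slot 7
Table: [737, 990, 548, 833, 102, 693, -, 561, -, -, -, -, -, 898, 184, -, -]
Lookup 372: h=4, probe 4,5,8 → slot 8 empty, not found.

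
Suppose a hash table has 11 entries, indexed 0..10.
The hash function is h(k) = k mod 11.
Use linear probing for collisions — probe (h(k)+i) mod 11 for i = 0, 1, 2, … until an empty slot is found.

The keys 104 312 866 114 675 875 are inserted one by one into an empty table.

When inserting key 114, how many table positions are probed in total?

3

104: h=5 → slot 5
312: h=4 → slot 4
866: h=8 → slot 8
114: h=4, probe 4,5,6 → slot 6
675: h=4, probe 4,5,6,7 → slot 7
875: h=6, probe 6,7,8,9 → slot 9
Table: [∅, ∅, ∅, ∅, 312, 104, 114, 675, 866, 875, ∅]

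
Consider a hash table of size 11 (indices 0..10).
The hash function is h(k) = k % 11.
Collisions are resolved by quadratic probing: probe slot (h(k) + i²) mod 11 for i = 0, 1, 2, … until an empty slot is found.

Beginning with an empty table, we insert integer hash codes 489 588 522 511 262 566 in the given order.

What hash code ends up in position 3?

511

489: h=5 → slot 5
588: h=5, probe 5,6 → slot 6
522: h=5, probe 5,6,9 → slot 9
511: h=5, probe 5,6,9,3 → slot 3
262: h=9, probe 9,10 → slot 10
566: h=5, probe 5,6,9,3,10,8 → slot 8
Table: [_, _, _, 511, _, 489, 588, _, 566, 522, 262]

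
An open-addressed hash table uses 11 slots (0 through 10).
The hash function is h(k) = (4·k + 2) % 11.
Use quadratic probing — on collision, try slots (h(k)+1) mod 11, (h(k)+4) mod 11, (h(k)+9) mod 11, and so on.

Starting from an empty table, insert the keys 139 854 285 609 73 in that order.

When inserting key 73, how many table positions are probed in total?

3

139 hashes to 8; slot 8 is free -> place at 8.
854 hashes to 8; 8 taken -> place at 9.
285 hashes to 9; 9 taken -> place at 10.
609 hashes to 7; slot 7 is free -> place at 7.
73 hashes to 8; 8,9 taken -> place at 1.
Table: [—, 73, —, —, —, —, —, 609, 139, 854, 285]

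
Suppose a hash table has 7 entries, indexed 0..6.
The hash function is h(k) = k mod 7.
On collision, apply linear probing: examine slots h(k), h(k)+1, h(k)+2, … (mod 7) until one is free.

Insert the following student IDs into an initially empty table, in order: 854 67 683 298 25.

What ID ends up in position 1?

854 hashes to 0; slot 0 is free => place at 0.
67 hashes to 4; slot 4 is free => place at 4.
683 hashes to 4; 4 taken => place at 5.
298 hashes to 4; 4,5 taken => place at 6.
25 hashes to 4; 4,5,6,0 taken => place at 1.
Table: [854, 25, _, _, 67, 683, 298]

25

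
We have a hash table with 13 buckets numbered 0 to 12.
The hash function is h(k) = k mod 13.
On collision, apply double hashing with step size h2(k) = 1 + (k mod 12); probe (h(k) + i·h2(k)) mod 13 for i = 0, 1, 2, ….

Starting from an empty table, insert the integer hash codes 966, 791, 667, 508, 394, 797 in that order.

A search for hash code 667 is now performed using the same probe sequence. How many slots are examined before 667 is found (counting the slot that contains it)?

2

966: h=4 → slot 4
791: h=11 → slot 11
667: h=4, h2=8, probe 4,12 → slot 12
508: h=1 → slot 1
394: h=4, h2=11, probe 4,2 → slot 2
797: h=4, h2=6, probe 4,10 → slot 10
Table: [∅, 508, 394, ∅, 966, ∅, ∅, ∅, ∅, ∅, 797, 791, 667]
Lookup 667: h=4, h2=8, probe 4,12 → found at 12.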